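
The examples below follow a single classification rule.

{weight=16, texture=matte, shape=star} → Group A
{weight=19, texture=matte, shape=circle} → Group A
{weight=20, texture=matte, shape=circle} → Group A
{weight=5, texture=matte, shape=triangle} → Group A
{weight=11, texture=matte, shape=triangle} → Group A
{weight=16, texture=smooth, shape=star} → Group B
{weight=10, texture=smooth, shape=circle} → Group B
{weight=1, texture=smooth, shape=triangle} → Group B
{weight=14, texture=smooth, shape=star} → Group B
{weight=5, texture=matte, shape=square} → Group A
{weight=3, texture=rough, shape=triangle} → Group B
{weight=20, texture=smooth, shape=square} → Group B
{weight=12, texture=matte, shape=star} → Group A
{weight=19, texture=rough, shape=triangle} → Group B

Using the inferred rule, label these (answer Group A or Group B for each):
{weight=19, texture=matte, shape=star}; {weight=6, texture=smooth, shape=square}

The simplest hypothesis consistent with all the labels is: texture is matte.
{weight=19, texture=matte, shape=star}: texture is matte, meets the rule → Group A. {weight=6, texture=smooth, shape=square}: texture is smooth, fails the rule → Group B.

Group A, Group B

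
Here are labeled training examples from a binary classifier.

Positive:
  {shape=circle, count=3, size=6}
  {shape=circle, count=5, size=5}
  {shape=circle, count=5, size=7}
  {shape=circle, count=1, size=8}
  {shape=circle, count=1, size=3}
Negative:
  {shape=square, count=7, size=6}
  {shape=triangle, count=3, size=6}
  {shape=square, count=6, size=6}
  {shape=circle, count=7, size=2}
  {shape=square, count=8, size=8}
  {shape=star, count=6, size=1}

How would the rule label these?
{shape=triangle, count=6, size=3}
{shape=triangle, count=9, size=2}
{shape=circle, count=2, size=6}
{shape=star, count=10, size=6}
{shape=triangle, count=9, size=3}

The rule appears to be: shape is circle AND size ≥ 3.

Negative, Negative, Positive, Negative, Negative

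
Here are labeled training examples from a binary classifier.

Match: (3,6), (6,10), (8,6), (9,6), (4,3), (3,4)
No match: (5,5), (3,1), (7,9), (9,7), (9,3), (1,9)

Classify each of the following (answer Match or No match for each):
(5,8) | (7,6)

Match, Match

The pattern is that an item is 'Match' exactly when: product is even.
Match: (5,8), since 5·8 = 40. Match: (7,6), since 7·6 = 42.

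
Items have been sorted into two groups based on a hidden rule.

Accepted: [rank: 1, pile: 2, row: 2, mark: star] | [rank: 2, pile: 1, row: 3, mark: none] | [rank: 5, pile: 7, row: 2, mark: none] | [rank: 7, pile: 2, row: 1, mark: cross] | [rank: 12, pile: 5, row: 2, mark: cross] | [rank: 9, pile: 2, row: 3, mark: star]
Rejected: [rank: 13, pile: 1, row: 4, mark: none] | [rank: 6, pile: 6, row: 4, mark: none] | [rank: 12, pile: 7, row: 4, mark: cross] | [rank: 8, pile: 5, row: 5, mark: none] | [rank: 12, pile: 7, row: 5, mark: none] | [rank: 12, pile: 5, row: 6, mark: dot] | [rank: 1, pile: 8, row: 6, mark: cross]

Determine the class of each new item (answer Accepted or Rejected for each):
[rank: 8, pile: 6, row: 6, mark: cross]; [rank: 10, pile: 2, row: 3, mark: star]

The pattern is that an item is 'Accepted' exactly when: row ≤ 3.

Rejected, Accepted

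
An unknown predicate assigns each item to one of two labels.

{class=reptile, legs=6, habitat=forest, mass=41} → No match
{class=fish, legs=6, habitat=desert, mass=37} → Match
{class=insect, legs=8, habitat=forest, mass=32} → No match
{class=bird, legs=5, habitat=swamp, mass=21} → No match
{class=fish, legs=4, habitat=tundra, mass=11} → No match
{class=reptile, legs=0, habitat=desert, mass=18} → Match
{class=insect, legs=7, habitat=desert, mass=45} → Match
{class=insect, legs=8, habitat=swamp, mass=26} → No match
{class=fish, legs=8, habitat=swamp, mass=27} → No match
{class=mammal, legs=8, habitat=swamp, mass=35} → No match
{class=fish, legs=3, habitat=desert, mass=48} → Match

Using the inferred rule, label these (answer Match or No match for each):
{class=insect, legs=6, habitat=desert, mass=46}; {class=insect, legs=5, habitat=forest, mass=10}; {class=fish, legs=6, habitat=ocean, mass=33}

The simplest hypothesis consistent with all the labels is: habitat is desert.
{class=insect, legs=6, habitat=desert, mass=46} → habitat is desert → Match.
{class=insect, legs=5, habitat=forest, mass=10} → habitat is forest → No match.
{class=fish, legs=6, habitat=ocean, mass=33} → habitat is ocean → No match.

Match, No match, No match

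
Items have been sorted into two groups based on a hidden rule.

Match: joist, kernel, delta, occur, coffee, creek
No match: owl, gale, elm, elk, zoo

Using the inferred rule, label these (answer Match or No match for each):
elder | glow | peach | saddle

Match, No match, Match, Match

'Match' ⟺ length ≥ 5.
Match: elder, since length 5.
No match: glow, since length 4.
Match: peach, since length 5.
Match: saddle, since length 6.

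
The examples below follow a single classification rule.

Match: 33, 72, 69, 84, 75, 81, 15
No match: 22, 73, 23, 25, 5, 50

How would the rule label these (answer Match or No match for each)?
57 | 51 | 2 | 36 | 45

Match, Match, No match, Match, Match

Looking at the examples, the only property every 'Match' case has and every 'No match' case lacks is: multiple of 3.
57: 57 = 3·19 — checks out, so Match. 51: 51 = 3·17 — checks out, so Match. 2: 2 = 3·0 + 2 — does not fit, so No match. 36: 36 = 3·12 — checks out, so Match. 45: 45 = 3·15 — checks out, so Match.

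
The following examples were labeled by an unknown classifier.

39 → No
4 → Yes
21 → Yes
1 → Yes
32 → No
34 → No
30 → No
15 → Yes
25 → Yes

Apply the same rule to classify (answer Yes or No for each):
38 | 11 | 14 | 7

No, Yes, Yes, Yes

The rule appears to be: at most 25.
38: 38 > 25, doesn't qualify → No.
11: 11 ≤ 25, has this property → Yes.
14: 14 ≤ 25, has this property → Yes.
7: 7 ≤ 25, has this property → Yes.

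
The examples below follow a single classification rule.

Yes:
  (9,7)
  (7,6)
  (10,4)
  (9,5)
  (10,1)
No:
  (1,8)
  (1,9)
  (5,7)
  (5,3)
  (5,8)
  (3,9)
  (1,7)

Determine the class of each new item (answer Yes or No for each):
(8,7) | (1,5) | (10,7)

The simplest hypothesis consistent with all the labels is: first ≥ 6.
(8,7): first 8, matches → Yes. (1,5): first 1, lacks this property → No. (10,7): first 10, matches → Yes.

Yes, No, Yes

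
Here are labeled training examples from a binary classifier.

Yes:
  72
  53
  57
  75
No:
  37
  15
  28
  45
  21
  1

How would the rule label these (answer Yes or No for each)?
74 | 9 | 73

All 'Yes' examples share one property — at least 53 — and every 'No' example lacks it.
Yes: 74, since 74 ≥ 53.
No: 9, since 9 < 53.
Yes: 73, since 73 ≥ 53.

Yes, No, Yes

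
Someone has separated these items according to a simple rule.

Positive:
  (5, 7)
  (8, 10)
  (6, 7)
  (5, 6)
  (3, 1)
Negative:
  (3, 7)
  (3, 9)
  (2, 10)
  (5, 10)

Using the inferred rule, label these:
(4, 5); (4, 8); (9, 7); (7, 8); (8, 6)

Positive, Negative, Positive, Positive, Positive

The distinguishing property — |first − second| ≤ 2 — holds for all the 'Positive' cases and none of the 'Negative' cases.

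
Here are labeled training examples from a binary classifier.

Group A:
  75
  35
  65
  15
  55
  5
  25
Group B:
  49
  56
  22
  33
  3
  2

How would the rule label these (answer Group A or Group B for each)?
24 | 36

Rule: multiple of 5. This holds for each 'Group A' example and fails for each 'Group B' one.
24: 24 = 5·4 + 4 — fails this test, so Group B.
36: 36 = 5·7 + 1 — fails this test, so Group B.

Group B, Group B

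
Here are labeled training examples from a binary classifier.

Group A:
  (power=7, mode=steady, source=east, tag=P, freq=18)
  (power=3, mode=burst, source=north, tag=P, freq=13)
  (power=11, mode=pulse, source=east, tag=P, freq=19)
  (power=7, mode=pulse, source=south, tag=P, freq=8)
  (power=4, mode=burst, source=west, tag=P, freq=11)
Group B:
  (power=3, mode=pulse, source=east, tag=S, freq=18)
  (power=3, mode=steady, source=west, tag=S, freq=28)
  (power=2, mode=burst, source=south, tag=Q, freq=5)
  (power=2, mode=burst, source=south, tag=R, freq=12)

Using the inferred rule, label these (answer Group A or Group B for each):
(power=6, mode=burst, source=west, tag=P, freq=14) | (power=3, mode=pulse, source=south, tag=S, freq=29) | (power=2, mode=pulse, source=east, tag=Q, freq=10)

Group A, Group B, Group B

A rule that fits every label: tag is P — true of each 'Group A' example, false of each 'Group B' one.
(power=6, mode=burst, source=west, tag=P, freq=14): Group A (tag is P).
(power=3, mode=pulse, source=south, tag=S, freq=29): Group B (tag is S).
(power=2, mode=pulse, source=east, tag=Q, freq=10): Group B (tag is Q).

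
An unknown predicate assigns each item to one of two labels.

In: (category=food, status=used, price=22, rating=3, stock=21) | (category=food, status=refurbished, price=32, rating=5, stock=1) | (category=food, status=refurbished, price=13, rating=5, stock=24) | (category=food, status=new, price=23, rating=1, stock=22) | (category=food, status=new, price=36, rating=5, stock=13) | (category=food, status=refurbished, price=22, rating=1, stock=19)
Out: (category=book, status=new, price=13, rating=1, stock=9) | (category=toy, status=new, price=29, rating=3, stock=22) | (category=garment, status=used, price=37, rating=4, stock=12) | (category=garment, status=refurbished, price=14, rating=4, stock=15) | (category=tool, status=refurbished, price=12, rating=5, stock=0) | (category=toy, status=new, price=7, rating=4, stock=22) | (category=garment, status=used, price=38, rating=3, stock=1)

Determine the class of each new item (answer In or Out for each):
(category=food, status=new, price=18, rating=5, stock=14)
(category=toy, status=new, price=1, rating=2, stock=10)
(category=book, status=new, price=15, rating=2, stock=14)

In, Out, Out

All 'In' examples share one property — category is food — and every 'Out' example lacks it.
In: (category=food, status=new, price=18, rating=5, stock=14), since category is food. Out: (category=toy, status=new, price=1, rating=2, stock=10), since category is toy. Out: (category=book, status=new, price=15, rating=2, stock=14), since category is book.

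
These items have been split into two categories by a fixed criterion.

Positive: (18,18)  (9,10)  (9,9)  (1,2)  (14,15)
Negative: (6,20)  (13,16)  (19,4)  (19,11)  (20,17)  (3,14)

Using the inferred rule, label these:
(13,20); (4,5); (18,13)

Negative, Positive, Negative

Every 'Positive' example satisfies: |first − second| ≤ 1. None of the 'Negative' examples do.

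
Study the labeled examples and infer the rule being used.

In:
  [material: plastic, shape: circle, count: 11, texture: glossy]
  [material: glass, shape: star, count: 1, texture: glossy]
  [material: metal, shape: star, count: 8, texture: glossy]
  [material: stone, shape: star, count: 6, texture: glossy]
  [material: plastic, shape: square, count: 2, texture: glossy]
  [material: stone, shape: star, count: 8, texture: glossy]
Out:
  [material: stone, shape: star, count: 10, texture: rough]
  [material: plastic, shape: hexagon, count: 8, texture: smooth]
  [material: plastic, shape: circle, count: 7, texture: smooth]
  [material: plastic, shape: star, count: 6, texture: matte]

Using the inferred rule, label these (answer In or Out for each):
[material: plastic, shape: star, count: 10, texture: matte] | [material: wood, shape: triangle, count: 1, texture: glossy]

Out, In

A rule that fits every label: texture is glossy — true of each 'In' example, false of each 'Out' one.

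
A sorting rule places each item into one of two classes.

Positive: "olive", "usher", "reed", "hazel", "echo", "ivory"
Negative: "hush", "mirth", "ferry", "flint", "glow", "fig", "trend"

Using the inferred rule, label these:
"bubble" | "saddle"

Positive, Positive

All 'Positive' examples share one property — has ≥ 2 vowels — and every 'Negative' example lacks it.
"bubble": Positive (2 vowels).
"saddle": Positive (2 vowels).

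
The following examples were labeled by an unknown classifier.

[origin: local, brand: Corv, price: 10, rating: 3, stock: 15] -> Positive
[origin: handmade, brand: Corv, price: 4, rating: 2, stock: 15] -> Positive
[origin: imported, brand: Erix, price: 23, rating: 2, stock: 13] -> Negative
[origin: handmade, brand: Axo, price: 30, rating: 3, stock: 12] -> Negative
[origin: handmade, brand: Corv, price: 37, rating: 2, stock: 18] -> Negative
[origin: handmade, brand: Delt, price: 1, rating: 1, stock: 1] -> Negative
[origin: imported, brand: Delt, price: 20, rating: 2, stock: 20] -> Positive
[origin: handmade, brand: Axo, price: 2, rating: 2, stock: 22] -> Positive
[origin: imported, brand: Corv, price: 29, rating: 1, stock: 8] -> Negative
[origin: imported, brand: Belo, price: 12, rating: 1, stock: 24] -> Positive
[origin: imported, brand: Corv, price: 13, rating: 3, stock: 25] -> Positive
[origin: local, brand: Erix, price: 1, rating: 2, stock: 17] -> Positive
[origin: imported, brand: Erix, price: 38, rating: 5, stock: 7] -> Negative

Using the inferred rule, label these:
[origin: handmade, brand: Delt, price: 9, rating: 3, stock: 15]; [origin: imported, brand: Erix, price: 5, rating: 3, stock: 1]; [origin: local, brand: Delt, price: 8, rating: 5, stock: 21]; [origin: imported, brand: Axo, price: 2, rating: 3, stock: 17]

Positive, Negative, Positive, Positive

A rule that fits every label: stock ≥ 7 AND price ≤ 20 — true of each 'Positive' example, false of each 'Negative' one.
[origin: handmade, brand: Delt, price: 9, rating: 3, stock: 15]: stock = 15, price = 9, qualifies → Positive.
[origin: imported, brand: Erix, price: 5, rating: 3, stock: 1]: stock = 1, price = 5, fails this test → Negative.
[origin: local, brand: Delt, price: 8, rating: 5, stock: 21]: stock = 21, price = 8, qualifies → Positive.
[origin: imported, brand: Axo, price: 2, rating: 3, stock: 17]: stock = 17, price = 2, qualifies → Positive.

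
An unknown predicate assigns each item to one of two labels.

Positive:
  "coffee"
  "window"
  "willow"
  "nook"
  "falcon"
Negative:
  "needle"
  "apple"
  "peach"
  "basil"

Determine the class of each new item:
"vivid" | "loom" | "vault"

The common property of the 'Positive' items is: contains 'o'. No 'Negative' item has it.
"vivid": no 'o', does not satisfy this → Negative.
"loom": has 'o', satisfies this → Positive.
"vault": no 'o', does not satisfy this → Negative.

Negative, Positive, Negative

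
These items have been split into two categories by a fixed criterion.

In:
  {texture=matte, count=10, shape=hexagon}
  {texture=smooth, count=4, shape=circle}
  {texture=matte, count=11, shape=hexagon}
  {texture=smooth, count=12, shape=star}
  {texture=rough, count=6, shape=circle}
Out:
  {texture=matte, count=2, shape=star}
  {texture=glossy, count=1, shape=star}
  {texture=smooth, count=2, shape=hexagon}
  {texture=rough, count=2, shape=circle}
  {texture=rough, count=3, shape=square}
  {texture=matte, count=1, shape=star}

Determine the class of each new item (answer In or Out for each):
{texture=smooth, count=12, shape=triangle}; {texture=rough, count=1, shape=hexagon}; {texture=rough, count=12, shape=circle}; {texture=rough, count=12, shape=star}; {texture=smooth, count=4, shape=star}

The common property of the 'In' items is: count ≥ 4. No 'Out' item has it.
{texture=smooth, count=12, shape=triangle} — count = 12, hence In.
{texture=rough, count=1, shape=hexagon} — count = 1, hence Out.
{texture=rough, count=12, shape=circle} — count = 12, hence In.
{texture=rough, count=12, shape=star} — count = 12, hence In.
{texture=smooth, count=4, shape=star} — count = 4, hence In.

In, Out, In, In, In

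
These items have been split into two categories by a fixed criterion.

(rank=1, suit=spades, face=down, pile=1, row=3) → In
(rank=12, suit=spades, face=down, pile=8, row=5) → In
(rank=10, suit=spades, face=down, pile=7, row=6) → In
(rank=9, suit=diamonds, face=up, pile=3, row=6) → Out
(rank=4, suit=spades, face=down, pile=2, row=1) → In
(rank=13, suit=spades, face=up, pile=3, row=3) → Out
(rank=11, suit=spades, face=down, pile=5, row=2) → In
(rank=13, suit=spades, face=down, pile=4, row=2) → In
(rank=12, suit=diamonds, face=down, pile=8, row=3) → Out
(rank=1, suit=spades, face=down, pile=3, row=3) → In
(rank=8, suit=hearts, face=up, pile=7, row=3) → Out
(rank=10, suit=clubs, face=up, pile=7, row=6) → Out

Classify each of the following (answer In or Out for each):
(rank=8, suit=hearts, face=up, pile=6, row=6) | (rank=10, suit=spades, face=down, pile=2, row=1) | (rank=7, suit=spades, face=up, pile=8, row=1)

Rule: face is down AND suit is spades. This holds for each 'In' example and fails for each 'Out' one.
(rank=8, suit=hearts, face=up, pile=6, row=6): face is up, suit is hearts, doesn't qualify → Out.
(rank=10, suit=spades, face=down, pile=2, row=1): face is down, suit is spades, satisfies this → In.
(rank=7, suit=spades, face=up, pile=8, row=1): face is up, suit is spades, doesn't qualify → Out.

Out, In, Out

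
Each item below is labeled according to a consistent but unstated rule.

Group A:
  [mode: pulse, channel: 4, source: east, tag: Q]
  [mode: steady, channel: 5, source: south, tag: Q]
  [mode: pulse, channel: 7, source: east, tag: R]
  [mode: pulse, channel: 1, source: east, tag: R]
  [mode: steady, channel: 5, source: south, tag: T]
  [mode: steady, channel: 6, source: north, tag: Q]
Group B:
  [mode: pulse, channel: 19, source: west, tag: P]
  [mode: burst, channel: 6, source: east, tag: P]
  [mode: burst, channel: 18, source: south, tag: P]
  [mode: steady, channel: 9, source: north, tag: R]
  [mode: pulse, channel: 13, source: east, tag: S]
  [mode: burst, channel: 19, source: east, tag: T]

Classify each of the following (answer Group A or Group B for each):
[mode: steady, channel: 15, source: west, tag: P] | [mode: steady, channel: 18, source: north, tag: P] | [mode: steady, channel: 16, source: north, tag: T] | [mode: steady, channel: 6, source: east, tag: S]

Group B, Group B, Group B, Group A

The pattern is that an item is 'Group A' exactly when: tag is not P AND channel ≤ 7.
[mode: steady, channel: 15, source: west, tag: P]: tag is P, channel = 15, does not pass → Group B. [mode: steady, channel: 18, source: north, tag: P]: tag is P, channel = 18, does not pass → Group B. [mode: steady, channel: 16, source: north, tag: T]: tag is T, channel = 16, does not pass → Group B. [mode: steady, channel: 6, source: east, tag: S]: tag is S, channel = 6, meets the rule → Group A.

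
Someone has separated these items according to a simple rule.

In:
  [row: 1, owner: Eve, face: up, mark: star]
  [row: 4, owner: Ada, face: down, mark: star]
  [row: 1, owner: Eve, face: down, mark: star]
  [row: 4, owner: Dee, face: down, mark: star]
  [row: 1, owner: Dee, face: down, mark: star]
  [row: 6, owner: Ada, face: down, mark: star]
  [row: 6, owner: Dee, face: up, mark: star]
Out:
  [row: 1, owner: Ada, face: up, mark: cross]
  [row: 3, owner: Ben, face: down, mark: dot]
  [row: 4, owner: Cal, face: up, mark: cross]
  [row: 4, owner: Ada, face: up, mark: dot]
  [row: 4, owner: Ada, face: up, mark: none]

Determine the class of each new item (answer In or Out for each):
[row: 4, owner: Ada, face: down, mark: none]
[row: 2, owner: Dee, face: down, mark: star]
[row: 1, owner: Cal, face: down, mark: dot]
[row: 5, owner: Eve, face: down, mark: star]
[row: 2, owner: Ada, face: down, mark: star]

'In' ⟺ mark is star.
[row: 4, owner: Ada, face: down, mark: none]: Out (mark is none).
[row: 2, owner: Dee, face: down, mark: star]: In (mark is star).
[row: 1, owner: Cal, face: down, mark: dot]: Out (mark is dot).
[row: 5, owner: Eve, face: down, mark: star]: In (mark is star).
[row: 2, owner: Ada, face: down, mark: star]: In (mark is star).

Out, In, Out, In, In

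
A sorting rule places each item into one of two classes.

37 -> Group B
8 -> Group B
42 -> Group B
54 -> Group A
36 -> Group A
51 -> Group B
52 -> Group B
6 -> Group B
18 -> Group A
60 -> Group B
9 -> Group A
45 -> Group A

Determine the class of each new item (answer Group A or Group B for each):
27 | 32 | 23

Group A, Group B, Group B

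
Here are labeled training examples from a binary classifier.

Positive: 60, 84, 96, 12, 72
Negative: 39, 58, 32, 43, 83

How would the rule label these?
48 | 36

Positive, Positive

The simplest hypothesis consistent with all the labels is: multiple of 6.
Positive: 48, since 48 = 6·8.
Positive: 36, since 36 = 6·6.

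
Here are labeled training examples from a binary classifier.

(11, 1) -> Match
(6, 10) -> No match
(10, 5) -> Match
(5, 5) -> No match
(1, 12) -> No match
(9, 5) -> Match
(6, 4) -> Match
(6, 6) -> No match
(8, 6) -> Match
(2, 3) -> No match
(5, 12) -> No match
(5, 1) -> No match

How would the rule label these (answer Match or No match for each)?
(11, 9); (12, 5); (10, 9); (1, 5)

Match, Match, Match, No match

'Match' ⟺ first > second AND sum ≥ 10.
Match: (11, 9), since 11 > 9, 11+9 = 20.
Match: (12, 5), since 12 > 5, 12+5 = 17.
Match: (10, 9), since 10 > 9, 10+9 = 19.
No match: (1, 5), since 1 < 5, 1+5 = 6.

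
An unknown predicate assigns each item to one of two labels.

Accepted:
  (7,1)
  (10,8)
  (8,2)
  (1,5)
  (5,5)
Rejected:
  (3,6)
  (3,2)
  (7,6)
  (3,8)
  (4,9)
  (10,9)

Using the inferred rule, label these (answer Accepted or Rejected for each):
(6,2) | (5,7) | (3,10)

The rule appears to be: sum is even.
(6,2): 6+2 = 8 — qualifies, so Accepted. (5,7): 5+7 = 12 — qualifies, so Accepted. (3,10): 3+10 = 13 — does not satisfy this, so Rejected.

Accepted, Accepted, Rejected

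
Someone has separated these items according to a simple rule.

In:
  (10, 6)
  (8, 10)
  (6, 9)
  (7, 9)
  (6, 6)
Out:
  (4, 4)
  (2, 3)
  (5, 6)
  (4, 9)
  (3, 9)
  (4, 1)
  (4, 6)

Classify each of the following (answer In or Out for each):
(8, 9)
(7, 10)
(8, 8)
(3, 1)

In, In, In, Out

The common property of the 'In' items is: first ≥ 6. No 'Out' item has it.
(8, 9): first 8, has this property → In. (7, 10): first 7, has this property → In. (8, 8): first 8, has this property → In. (3, 1): first 3, doesn't match → Out.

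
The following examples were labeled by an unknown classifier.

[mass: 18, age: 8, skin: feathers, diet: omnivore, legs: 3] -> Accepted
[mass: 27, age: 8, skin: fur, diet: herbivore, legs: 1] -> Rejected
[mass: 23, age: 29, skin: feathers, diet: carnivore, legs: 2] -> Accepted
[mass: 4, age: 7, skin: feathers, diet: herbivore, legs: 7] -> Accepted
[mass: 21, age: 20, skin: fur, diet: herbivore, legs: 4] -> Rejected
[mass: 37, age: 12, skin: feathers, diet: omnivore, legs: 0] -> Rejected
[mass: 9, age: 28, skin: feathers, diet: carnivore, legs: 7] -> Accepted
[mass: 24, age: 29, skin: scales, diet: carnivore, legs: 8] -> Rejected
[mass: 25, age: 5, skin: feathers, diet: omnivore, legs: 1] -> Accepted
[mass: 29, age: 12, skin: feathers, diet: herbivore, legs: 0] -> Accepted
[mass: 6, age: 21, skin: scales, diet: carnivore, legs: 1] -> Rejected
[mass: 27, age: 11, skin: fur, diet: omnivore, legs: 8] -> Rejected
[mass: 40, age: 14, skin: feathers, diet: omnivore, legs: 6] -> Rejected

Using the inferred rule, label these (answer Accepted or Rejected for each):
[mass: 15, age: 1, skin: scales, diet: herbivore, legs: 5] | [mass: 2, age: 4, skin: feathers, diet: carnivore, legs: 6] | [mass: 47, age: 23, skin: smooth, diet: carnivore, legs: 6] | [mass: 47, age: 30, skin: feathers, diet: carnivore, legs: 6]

'Accepted' ⟺ skin is feathers AND mass ≤ 29.

Rejected, Accepted, Rejected, Rejected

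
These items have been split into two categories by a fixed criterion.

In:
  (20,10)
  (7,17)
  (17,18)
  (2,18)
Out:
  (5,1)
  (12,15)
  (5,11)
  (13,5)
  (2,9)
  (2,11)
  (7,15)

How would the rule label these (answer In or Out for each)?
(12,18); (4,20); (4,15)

In, In, Out

The pattern is that an item is 'In' exactly when: max ≥ 17.
(12,18): max 18, matches → In.
(4,20): max 20, matches → In.
(4,15): max 15, fails this test → Out.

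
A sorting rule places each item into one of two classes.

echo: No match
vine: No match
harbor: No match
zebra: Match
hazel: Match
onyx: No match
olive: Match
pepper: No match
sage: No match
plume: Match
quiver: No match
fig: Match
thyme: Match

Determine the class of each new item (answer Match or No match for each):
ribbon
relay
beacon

No match, Match, No match

Looking at the examples, the only property every 'Match' case has and every 'No match' case lacks is: odd length.
ribbon → length 6 → No match. relay → length 5 → Match. beacon → length 6 → No match.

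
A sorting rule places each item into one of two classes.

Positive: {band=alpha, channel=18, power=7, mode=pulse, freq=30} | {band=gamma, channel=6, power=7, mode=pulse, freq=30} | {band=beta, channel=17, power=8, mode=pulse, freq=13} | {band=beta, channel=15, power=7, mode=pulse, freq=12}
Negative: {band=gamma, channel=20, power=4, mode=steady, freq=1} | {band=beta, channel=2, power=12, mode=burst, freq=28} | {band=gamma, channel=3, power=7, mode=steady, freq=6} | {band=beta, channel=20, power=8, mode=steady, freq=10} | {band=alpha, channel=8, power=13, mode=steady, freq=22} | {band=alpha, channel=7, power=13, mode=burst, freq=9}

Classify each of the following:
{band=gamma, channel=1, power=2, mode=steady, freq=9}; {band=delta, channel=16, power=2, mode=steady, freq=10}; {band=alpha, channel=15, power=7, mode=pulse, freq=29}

Negative, Negative, Positive

All 'Positive' examples share one property — mode is pulse — and every 'Negative' example lacks it.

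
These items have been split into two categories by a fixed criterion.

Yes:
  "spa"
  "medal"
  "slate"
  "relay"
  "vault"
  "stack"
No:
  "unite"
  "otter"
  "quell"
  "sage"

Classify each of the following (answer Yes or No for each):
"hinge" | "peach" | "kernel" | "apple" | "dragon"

No, Yes, No, Yes, No

One predicate separates the groups cleanly: odd length AND contains 'a'.
No: "hinge", since length 5, no 'a'. Yes: "peach", since length 5, has 'a'. No: "kernel", since length 6, no 'a'. Yes: "apple", since length 5, has 'a'. No: "dragon", since length 6, has 'a'.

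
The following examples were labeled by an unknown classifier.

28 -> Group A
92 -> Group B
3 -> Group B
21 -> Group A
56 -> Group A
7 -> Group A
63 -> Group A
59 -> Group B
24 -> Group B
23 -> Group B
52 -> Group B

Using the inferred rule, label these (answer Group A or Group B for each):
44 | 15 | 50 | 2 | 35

The common property of the 'Group A' items is: multiple of 7. No 'Group B' item has it.
Group B: 44, since 44 = 7·6 + 2. Group B: 15, since 15 = 7·2 + 1. Group B: 50, since 50 = 7·7 + 1. Group B: 2, since 2 = 7·0 + 2. Group A: 35, since 35 = 7·5.

Group B, Group B, Group B, Group B, Group A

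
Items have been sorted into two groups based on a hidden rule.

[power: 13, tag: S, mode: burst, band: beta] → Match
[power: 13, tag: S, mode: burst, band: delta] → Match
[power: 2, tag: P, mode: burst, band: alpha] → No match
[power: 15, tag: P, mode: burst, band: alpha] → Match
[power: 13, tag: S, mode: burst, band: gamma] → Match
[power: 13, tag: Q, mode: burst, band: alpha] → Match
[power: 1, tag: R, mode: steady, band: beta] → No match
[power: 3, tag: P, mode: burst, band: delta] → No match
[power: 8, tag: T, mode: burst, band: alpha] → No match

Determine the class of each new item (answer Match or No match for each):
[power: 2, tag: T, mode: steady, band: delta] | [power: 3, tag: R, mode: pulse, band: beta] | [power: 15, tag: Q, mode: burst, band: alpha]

No match, No match, Match

The simplest hypothesis consistent with all the labels is: power ≥ 13.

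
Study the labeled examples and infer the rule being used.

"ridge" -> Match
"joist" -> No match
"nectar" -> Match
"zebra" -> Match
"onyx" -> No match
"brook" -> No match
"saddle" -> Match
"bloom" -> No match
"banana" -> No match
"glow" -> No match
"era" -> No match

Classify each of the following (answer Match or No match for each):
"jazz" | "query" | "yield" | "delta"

A rule that fits every label: length ≥ 4 AND contains 'e' — true of each 'Match' example, false of each 'No match' one.

No match, Match, Match, Match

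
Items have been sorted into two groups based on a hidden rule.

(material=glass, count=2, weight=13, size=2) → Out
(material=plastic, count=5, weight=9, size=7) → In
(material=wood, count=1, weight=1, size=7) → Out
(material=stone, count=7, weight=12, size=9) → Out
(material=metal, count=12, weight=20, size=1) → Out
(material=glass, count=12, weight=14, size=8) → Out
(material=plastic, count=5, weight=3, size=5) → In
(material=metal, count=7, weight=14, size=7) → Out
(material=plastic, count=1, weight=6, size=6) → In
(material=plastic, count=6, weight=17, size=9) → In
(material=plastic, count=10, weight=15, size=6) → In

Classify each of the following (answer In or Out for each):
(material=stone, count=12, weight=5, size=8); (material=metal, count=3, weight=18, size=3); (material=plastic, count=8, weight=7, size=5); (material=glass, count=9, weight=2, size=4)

Out, Out, In, Out

The simplest hypothesis consistent with all the labels is: material is plastic.
(material=stone, count=12, weight=5, size=8) → material is stone → Out. (material=metal, count=3, weight=18, size=3) → material is metal → Out. (material=plastic, count=8, weight=7, size=5) → material is plastic → In. (material=glass, count=9, weight=2, size=4) → material is glass → Out.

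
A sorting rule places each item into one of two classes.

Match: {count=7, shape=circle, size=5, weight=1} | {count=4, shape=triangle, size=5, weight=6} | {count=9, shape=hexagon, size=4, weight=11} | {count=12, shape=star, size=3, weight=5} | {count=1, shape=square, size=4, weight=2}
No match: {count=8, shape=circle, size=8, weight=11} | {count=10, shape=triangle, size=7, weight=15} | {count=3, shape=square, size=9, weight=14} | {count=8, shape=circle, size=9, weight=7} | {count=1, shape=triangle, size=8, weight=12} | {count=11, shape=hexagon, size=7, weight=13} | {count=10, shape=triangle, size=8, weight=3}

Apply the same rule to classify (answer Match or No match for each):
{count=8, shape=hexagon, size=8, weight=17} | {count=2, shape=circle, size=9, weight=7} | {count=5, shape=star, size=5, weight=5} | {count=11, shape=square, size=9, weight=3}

No match, No match, Match, No match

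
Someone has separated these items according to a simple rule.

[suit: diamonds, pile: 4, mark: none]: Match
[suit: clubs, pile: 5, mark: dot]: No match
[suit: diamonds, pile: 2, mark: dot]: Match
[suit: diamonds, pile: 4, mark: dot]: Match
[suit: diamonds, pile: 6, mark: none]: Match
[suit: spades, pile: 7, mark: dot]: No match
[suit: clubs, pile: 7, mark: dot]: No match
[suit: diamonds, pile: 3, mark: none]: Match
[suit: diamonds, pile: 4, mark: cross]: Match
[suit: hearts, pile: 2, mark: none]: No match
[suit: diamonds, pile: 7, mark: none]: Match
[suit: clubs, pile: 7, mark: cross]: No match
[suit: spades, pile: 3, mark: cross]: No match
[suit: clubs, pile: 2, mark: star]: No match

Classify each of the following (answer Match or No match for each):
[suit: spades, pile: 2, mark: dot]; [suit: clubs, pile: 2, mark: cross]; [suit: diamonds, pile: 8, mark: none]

No match, No match, Match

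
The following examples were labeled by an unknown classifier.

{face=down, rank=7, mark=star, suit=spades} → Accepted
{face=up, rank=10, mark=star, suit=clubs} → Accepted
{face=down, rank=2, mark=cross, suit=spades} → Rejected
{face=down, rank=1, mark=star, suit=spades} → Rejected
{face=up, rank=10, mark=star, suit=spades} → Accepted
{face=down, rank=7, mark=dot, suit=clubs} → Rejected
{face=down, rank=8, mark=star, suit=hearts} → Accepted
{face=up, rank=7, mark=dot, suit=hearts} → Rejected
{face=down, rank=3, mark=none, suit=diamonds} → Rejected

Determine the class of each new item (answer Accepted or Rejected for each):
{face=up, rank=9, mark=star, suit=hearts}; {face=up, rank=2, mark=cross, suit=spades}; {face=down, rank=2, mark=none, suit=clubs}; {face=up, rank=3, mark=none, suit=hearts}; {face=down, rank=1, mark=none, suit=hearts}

The simplest hypothesis consistent with all the labels is: mark is star AND rank ≥ 2.
{face=up, rank=9, mark=star, suit=hearts}: mark is star, rank = 9 — meets the rule, so Accepted. {face=up, rank=2, mark=cross, suit=spades}: mark is cross, rank = 2 — does not fit, so Rejected. {face=down, rank=2, mark=none, suit=clubs}: mark is none, rank = 2 — does not fit, so Rejected. {face=up, rank=3, mark=none, suit=hearts}: mark is none, rank = 3 — does not fit, so Rejected. {face=down, rank=1, mark=none, suit=hearts}: mark is none, rank = 1 — does not fit, so Rejected.

Accepted, Rejected, Rejected, Rejected, Rejected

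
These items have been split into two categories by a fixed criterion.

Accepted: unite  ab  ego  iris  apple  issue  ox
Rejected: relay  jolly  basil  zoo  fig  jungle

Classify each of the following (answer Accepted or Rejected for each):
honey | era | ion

Rejected, Accepted, Accepted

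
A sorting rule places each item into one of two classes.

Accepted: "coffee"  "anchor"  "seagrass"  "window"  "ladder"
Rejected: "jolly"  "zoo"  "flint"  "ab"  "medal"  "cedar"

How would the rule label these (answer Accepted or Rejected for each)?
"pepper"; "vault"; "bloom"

Rule: length ≥ 6. This holds for each 'Accepted' example and fails for each 'Rejected' one.
"pepper": Accepted (length 6).
"vault": Rejected (length 5).
"bloom": Rejected (length 5).

Accepted, Rejected, Rejected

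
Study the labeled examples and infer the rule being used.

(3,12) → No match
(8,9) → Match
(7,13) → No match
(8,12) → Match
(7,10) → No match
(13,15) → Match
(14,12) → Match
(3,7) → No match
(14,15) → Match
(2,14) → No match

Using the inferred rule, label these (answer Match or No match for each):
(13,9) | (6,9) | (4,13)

Match, No match, No match

A rule that fits every label: first ≥ 8 — true of each 'Match' example, false of each 'No match' one.
(13,9) — first 13, hence Match. (6,9) — first 6, hence No match. (4,13) — first 4, hence No match.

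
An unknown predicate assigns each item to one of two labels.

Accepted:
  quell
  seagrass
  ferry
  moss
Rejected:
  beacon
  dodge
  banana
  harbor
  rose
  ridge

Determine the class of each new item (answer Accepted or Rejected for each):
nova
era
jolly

Looking at the examples, the only property every 'Accepted' case has and every 'Rejected' case lacks is: has a double letter.
nova: no doubled letter — does not fit, so Rejected.
era: no doubled letter — does not fit, so Rejected.
jolly: 'll' doubled — fits, so Accepted.

Rejected, Rejected, Accepted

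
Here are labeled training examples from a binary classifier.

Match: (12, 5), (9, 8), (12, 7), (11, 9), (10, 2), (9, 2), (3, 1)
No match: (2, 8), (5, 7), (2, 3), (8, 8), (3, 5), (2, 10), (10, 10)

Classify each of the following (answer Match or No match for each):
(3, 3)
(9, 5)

No match, Match

The classifier is using: first > second.
No match: (3, 3), since 3 = 3. Match: (9, 5), since 9 > 5.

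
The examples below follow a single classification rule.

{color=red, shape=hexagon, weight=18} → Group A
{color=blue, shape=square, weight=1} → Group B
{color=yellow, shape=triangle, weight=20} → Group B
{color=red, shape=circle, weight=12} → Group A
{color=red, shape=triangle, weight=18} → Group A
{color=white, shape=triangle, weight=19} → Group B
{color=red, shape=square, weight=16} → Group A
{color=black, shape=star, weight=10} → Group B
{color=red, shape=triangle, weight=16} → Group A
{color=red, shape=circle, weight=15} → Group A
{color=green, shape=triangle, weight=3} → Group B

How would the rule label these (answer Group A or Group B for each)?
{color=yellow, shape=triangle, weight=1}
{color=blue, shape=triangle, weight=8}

A rule that fits every label: color is red — true of each 'Group A' example, false of each 'Group B' one.
{color=yellow, shape=triangle, weight=1} — color is yellow, hence Group B. {color=blue, shape=triangle, weight=8} — color is blue, hence Group B.

Group B, Group B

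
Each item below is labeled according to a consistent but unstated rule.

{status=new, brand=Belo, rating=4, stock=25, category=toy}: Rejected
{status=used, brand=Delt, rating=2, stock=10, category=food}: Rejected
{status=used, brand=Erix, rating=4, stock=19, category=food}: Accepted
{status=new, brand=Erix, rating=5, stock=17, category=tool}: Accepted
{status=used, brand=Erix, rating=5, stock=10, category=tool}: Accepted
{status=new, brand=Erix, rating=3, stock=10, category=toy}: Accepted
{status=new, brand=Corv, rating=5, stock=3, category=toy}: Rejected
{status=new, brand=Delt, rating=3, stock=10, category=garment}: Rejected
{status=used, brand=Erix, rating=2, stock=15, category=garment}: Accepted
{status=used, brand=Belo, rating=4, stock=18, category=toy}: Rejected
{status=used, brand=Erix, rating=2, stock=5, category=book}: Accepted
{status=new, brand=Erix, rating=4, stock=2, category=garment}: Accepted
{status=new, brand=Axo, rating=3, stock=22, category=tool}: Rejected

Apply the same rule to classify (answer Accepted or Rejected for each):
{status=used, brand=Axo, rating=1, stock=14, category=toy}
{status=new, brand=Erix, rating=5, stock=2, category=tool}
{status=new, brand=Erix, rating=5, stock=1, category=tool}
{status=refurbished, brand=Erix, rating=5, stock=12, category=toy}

Rejected, Accepted, Accepted, Accepted

The distinguishing property — brand is Erix — holds for all the 'Accepted' cases and none of the 'Rejected' cases.
{status=used, brand=Axo, rating=1, stock=14, category=toy}: brand is Axo — fails this test, so Rejected.
{status=new, brand=Erix, rating=5, stock=2, category=tool}: brand is Erix — fits, so Accepted.
{status=new, brand=Erix, rating=5, stock=1, category=tool}: brand is Erix — fits, so Accepted.
{status=refurbished, brand=Erix, rating=5, stock=12, category=toy}: brand is Erix — fits, so Accepted.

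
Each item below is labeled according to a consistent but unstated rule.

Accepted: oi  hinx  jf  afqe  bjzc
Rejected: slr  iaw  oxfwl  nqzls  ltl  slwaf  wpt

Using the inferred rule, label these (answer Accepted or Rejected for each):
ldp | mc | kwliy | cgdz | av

Looking at the examples, the only property every 'Accepted' case has and every 'Rejected' case lacks is: even length.
ldp → length 3 → Rejected.
mc → length 2 → Accepted.
kwliy → length 5 → Rejected.
cgdz → length 4 → Accepted.
av → length 2 → Accepted.

Rejected, Accepted, Rejected, Accepted, Accepted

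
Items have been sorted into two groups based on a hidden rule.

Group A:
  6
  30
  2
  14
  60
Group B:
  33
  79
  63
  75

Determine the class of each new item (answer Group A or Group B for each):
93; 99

The pattern is that an item is 'Group A' exactly when: even.
Group B: 93, since 93 is odd. Group B: 99, since 99 is odd.

Group B, Group B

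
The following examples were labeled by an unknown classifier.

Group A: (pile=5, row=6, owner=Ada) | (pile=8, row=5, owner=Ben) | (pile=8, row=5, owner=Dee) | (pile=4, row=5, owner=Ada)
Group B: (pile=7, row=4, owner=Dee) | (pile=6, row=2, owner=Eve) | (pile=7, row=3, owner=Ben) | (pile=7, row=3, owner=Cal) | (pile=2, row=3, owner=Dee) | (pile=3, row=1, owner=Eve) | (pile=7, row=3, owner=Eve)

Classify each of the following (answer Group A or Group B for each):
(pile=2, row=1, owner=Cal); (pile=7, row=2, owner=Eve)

Group B, Group B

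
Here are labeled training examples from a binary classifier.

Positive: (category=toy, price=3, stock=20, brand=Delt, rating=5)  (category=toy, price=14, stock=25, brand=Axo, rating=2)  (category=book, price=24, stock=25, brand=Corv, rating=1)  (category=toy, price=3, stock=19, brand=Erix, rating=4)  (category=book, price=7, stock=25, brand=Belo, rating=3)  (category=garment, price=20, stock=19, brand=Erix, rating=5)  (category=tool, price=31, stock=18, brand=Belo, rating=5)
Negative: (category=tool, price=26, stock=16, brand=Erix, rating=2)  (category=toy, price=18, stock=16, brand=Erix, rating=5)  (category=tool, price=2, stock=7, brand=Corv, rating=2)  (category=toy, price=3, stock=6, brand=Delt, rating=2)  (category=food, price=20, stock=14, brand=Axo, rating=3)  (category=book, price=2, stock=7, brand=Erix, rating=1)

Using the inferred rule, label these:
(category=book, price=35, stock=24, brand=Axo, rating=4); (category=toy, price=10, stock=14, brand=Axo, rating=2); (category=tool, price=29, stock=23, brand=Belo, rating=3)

Rule: stock ≥ 18. This holds for each 'Positive' example and fails for each 'Negative' one.
(category=book, price=35, stock=24, brand=Axo, rating=4): stock = 24, checks out → Positive.
(category=toy, price=10, stock=14, brand=Axo, rating=2): stock = 14, does not satisfy this → Negative.
(category=tool, price=29, stock=23, brand=Belo, rating=3): stock = 23, checks out → Positive.

Positive, Negative, Positive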